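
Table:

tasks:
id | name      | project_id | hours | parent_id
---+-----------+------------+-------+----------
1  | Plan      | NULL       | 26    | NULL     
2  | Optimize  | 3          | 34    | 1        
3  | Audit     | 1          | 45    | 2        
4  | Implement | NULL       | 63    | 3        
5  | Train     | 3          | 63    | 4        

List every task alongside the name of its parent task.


This is a self-join: tasks is joined to a second copy of itself, matching each row's parent_id to another row's id. Use LEFT JOIN so rows with parent_id=NULL are kept.
  - task 1 (Plan): parent_id=NULL -> NULL
  - task 2 (Optimize): parent_id=1 -> Plan
  - task 3 (Audit): parent_id=2 -> Optimize
  - task 4 (Implement): parent_id=3 -> Audit
  - task 5 (Train): parent_id=4 -> Implement

SQL:
SELECT a.name AS item, b.name AS parent
FROM tasks a
LEFT JOIN tasks b ON a.parent_id = b.id

Result:
item      | parent   
----------+----------
Plan      | NULL     
Optimize  | Plan     
Audit     | Optimize 
Implement | Audit    
Train     | Implement


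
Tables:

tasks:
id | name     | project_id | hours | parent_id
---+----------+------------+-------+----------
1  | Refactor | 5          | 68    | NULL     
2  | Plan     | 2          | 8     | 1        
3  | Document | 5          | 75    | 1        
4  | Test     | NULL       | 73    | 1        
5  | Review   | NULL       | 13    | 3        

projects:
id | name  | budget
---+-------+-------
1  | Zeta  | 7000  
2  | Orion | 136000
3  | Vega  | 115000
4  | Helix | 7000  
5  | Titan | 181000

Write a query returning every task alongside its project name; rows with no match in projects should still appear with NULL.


LEFT JOIN keeps every row from tasks (the left table); where project_id has no match in projects, the project columns become NULL. Walk through each task:
  - task 1 (Refactor): project_id=5 -> matches Titan
  - task 2 (Plan): project_id=2 -> matches Orion
  - task 3 (Document): project_id=5 -> matches Titan
  - task 4 (Test): project_id=NULL, no match -> kept with NULL
  - task 5 (Review): project_id=NULL, no match -> kept with NULL
All 5 rows appear; 2 have NULL project.

SQL:
SELECT a.name, b.name AS project
FROM tasks a
LEFT JOIN projects b ON a.project_id = b.id

Result:
name     | project
---------+--------
Refactor | Titan  
Plan     | Orion  
Document | Titan  
Test     | NULL   
Review   | NULL   


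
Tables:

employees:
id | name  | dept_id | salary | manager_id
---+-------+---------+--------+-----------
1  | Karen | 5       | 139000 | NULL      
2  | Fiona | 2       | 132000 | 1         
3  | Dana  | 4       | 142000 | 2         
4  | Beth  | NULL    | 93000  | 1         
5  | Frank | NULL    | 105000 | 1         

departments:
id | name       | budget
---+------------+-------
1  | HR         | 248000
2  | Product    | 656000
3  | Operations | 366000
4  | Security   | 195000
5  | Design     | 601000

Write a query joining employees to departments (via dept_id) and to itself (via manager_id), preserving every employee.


Two LEFT JOINs from the same base table employees: one to departments via dept_id, one to employees itself via manager_id. Both are LEFT so every employee is preserved.
Match against departments:
  - employee 1 (Karen): dept_id=5 -> matches Design
  - employee 2 (Fiona): dept_id=2 -> matches Product
  - employee 3 (Dana): dept_id=4 -> matches Security
  - employee 4 (Beth): dept_id=NULL, no match -> kept with NULL
  - employee 5 (Frank): dept_id=NULL, no match -> kept with NULL
Match against employees (self):
  - employee 1 (Karen): manager_id=NULL -> NULL
  - employee 2 (Fiona): manager_id=1 -> Karen
  - employee 3 (Dana): manager_id=2 -> Fiona
  - employee 4 (Beth): manager_id=1 -> Karen
  - employee 5 (Frank): manager_id=1 -> Karen

SQL:
SELECT a.name, b.name AS department, c.name AS manager
FROM employees a
LEFT JOIN departments b ON a.dept_id = b.id
LEFT JOIN employees c ON a.manager_id = c.id

Result:
name  | department | manager
------+------------+--------
Karen | Design     | NULL   
Fiona | Product    | Karen  
Dana  | Security   | Fiona  
Beth  | NULL       | Karen  
Frank | NULL       | Karen  


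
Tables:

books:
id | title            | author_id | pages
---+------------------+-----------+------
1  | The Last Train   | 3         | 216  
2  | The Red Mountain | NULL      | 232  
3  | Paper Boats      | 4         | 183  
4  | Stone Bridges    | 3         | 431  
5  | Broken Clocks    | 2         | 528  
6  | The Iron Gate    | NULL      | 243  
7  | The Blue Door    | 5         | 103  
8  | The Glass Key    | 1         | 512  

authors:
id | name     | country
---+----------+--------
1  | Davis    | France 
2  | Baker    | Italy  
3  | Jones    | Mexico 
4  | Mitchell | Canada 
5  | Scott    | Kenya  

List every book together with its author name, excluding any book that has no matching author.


INNER JOIN keeps only books rows whose author_id matches an id in authors. Walk through each book:
  - book 1 (The Last Train): author_id=3 -> matches Jones
  - book 2 (The Red Mountain): author_id=NULL, no match -> dropped
  - book 3 (Paper Boats): author_id=4 -> matches Mitchell
  - book 4 (Stone Bridges): author_id=3 -> matches Jones
  - book 5 (Broken Clocks): author_id=2 -> matches Baker
  - book 6 (The Iron Gate): author_id=NULL, no match -> dropped
  - book 7 (The Blue Door): author_id=5 -> matches Scott
  - book 8 (The Glass Key): author_id=1 -> matches Davis
So 2 of 8 rows are dropped.

SQL:
SELECT a.title, b.name AS author
FROM books a
INNER JOIN authors b ON a.author_id = b.id

Result:
title          | author  
---------------+---------
The Last Train | Jones   
Paper Boats    | Mitchell
Stone Bridges  | Jones   
Broken Clocks  | Baker   
The Blue Door  | Scott   
The Glass Key  | Davis   


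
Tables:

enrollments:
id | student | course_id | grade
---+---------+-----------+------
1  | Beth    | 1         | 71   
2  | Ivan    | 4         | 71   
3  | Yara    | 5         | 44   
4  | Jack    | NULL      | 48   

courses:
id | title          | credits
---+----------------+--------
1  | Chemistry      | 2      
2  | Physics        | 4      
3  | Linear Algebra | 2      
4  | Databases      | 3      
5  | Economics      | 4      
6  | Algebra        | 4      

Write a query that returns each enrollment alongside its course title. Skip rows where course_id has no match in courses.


INNER JOIN keeps only enrollments rows whose course_id matches an id in courses. Walk through each enrollment:
  - enrollment 1 (Beth): course_id=1 -> matches Chemistry
  - enrollment 2 (Ivan): course_id=4 -> matches Databases
  - enrollment 3 (Yara): course_id=5 -> matches Economics
  - enrollment 4 (Jack): course_id=NULL, no match -> dropped
So 1 of 4 rows is dropped.

SQL:
SELECT a.student, b.title AS course
FROM enrollments a
INNER JOIN courses b ON a.course_id = b.id

Result:
student | course   
--------+----------
Beth    | Chemistry
Ivan    | Databases
Yara    | Economics


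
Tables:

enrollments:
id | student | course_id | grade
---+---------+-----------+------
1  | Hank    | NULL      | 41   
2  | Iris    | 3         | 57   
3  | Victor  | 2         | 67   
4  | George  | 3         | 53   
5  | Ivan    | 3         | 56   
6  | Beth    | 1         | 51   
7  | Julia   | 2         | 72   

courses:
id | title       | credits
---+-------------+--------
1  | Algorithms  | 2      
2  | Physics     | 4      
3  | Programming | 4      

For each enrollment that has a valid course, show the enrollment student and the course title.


INNER JOIN keeps only enrollments rows whose course_id matches an id in courses. Walk through each enrollment:
  - enrollment 1 (Hank): course_id=NULL, no match -> dropped
  - enrollment 2 (Iris): course_id=3 -> matches Programming
  - enrollment 3 (Victor): course_id=2 -> matches Physics
  - enrollment 4 (George): course_id=3 -> matches Programming
  - enrollment 5 (Ivan): course_id=3 -> matches Programming
  - enrollment 6 (Beth): course_id=1 -> matches Algorithms
  - enrollment 7 (Julia): course_id=2 -> matches Physics
So 1 of 7 rows is dropped.

SQL:
SELECT a.student, b.title AS course
FROM enrollments a
INNER JOIN courses b ON a.course_id = b.id

Result:
student | course     
--------+------------
Iris    | Programming
Victor  | Physics    
George  | Programming
Ivan    | Programming
Beth    | Algorithms 
Julia   | Physics    


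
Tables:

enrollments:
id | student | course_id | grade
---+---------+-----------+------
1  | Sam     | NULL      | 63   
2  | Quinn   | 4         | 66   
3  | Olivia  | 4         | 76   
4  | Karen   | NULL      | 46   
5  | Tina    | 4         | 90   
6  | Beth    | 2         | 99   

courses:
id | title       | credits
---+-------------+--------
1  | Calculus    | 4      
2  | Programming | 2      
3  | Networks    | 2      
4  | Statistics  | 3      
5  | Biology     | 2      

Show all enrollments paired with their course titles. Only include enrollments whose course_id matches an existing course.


INNER JOIN keeps only enrollments rows whose course_id matches an id in courses. Walk through each enrollment:
  - enrollment 1 (Sam): course_id=NULL, no match -> dropped
  - enrollment 2 (Quinn): course_id=4 -> matches Statistics
  - enrollment 3 (Olivia): course_id=4 -> matches Statistics
  - enrollment 4 (Karen): course_id=NULL, no match -> dropped
  - enrollment 5 (Tina): course_id=4 -> matches Statistics
  - enrollment 6 (Beth): course_id=2 -> matches Programming
So 2 of 6 rows are dropped.

SQL:
SELECT a.student, b.title AS course
FROM enrollments a
INNER JOIN courses b ON a.course_id = b.id

Result:
student | course     
--------+------------
Quinn   | Statistics 
Olivia  | Statistics 
Tina    | Statistics 
Beth    | Programming


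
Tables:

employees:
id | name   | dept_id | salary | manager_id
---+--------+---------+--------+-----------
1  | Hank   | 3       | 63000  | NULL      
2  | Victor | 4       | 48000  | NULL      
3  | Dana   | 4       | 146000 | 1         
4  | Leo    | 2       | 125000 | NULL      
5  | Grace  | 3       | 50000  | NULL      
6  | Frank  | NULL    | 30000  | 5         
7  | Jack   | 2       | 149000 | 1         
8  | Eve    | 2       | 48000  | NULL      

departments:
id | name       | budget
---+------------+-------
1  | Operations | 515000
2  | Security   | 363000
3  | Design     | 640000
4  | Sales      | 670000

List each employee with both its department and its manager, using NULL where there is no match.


Two LEFT JOINs from the same base table employees: one to departments via dept_id, one to employees itself via manager_id. Both are LEFT so every employee is preserved.
Match against departments:
  - employee 1 (Hank): dept_id=3 -> matches Design
  - employee 2 (Victor): dept_id=4 -> matches Sales
  - employee 3 (Dana): dept_id=4 -> matches Sales
  - employee 4 (Leo): dept_id=2 -> matches Security
  - employee 5 (Grace): dept_id=3 -> matches Design
  - employee 6 (Frank): dept_id=NULL, no match -> kept with NULL
  - employee 7 (Jack): dept_id=2 -> matches Security
  - employee 8 (Eve): dept_id=2 -> matches Security
Match against employees (self):
  - employee 1 (Hank): manager_id=NULL -> NULL
  - employee 2 (Victor): manager_id=NULL -> NULL
  - employee 3 (Dana): manager_id=1 -> Hank
  - employee 4 (Leo): manager_id=NULL -> NULL
  - employee 5 (Grace): manager_id=NULL -> NULL
  - employee 6 (Frank): manager_id=5 -> Grace
  - employee 7 (Jack): manager_id=1 -> Hank
  - employee 8 (Eve): manager_id=NULL -> NULL

SQL:
SELECT a.name, b.name AS department, c.name AS manager
FROM employees a
LEFT JOIN departments b ON a.dept_id = b.id
LEFT JOIN employees c ON a.manager_id = c.id

Result:
name   | department | manager
-------+------------+--------
Hank   | Design     | NULL   
Victor | Sales      | NULL   
Dana   | Sales      | Hank   
Leo    | Security   | NULL   
Grace  | Design     | NULL   
Frank  | NULL       | Grace  
Jack   | Security   | Hank   
Eve    | Security   | NULL   


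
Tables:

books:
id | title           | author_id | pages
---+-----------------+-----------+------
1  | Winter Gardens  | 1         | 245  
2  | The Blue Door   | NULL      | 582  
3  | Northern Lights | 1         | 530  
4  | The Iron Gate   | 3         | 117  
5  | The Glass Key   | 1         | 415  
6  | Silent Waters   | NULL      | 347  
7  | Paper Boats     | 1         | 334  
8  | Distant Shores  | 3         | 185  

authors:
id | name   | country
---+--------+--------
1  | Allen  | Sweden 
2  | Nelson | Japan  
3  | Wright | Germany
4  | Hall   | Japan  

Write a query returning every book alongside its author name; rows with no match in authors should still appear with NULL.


LEFT JOIN keeps every row from books (the left table); where author_id has no match in authors, the author columns become NULL. Walk through each book:
  - book 1 (Winter Gardens): author_id=1 -> matches Allen
  - book 2 (The Blue Door): author_id=NULL, no match -> kept with NULL
  - book 3 (Northern Lights): author_id=1 -> matches Allen
  - book 4 (The Iron Gate): author_id=3 -> matches Wright
  - book 5 (The Glass Key): author_id=1 -> matches Allen
  - book 6 (Silent Waters): author_id=NULL, no match -> kept with NULL
  - book 7 (Paper Boats): author_id=1 -> matches Allen
  - book 8 (Distant Shores): author_id=3 -> matches Wright
All 8 rows appear; 2 have NULL author.

SQL:
SELECT a.title, b.name AS author
FROM books a
LEFT JOIN authors b ON a.author_id = b.id

Result:
title           | author
----------------+-------
Winter Gardens  | Allen 
The Blue Door   | NULL  
Northern Lights | Allen 
The Iron Gate   | Wright
The Glass Key   | Allen 
Silent Waters   | NULL  
Paper Boats     | Allen 
Distant Shores  | Wright


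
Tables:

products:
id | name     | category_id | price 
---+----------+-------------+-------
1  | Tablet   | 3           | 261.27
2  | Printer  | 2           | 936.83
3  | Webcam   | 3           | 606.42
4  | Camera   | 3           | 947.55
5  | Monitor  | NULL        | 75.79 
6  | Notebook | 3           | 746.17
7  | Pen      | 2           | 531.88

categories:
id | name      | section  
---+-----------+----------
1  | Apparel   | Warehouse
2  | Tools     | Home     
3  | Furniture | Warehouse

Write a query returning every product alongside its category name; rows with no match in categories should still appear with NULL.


LEFT JOIN keeps every row from products (the left table); where category_id has no match in categories, the category columns become NULL. Walk through each product:
  - product 1 (Tablet): category_id=3 -> matches Furniture
  - product 2 (Printer): category_id=2 -> matches Tools
  - product 3 (Webcam): category_id=3 -> matches Furniture
  - product 4 (Camera): category_id=3 -> matches Furniture
  - product 5 (Monitor): category_id=NULL, no match -> kept with NULL
  - product 6 (Notebook): category_id=3 -> matches Furniture
  - product 7 (Pen): category_id=2 -> matches Tools
All 7 rows appear; 1 has NULL category.

SQL:
SELECT a.name, b.name AS category
FROM products a
LEFT JOIN categories b ON a.category_id = b.id

Result:
name     | category 
---------+----------
Tablet   | Furniture
Printer  | Tools    
Webcam   | Furniture
Camera   | Furniture
Monitor  | NULL     
Notebook | Furniture
Pen      | Tools    


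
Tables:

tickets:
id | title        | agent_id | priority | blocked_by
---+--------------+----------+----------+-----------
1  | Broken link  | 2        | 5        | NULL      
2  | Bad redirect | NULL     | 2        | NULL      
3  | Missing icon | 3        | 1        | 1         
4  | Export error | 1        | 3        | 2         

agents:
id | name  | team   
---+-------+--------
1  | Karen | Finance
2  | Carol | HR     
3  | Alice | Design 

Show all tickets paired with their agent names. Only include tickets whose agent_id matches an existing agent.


INNER JOIN keeps only tickets rows whose agent_id matches an id in agents. Walk through each ticket:
  - ticket 1 (Broken link): agent_id=2 -> matches Carol
  - ticket 2 (Bad redirect): agent_id=NULL, no match -> dropped
  - ticket 3 (Missing icon): agent_id=3 -> matches Alice
  - ticket 4 (Export error): agent_id=1 -> matches Karen
So 1 of 4 rows is dropped.

SQL:
SELECT a.title, b.name AS agent
FROM tickets a
INNER JOIN agents b ON a.agent_id = b.id

Result:
title        | agent
-------------+------
Broken link  | Carol
Missing icon | Alice
Export error | Karen


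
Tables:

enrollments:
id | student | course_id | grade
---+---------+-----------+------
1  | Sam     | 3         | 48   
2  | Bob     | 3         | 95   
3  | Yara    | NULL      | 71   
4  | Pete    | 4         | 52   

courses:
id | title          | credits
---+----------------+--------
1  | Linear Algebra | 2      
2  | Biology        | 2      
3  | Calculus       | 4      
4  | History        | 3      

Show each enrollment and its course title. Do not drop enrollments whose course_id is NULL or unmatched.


LEFT JOIN keeps every row from enrollments (the left table); where course_id has no match in courses, the course columns become NULL. Walk through each enrollment:
  - enrollment 1 (Sam): course_id=3 -> matches Calculus
  - enrollment 2 (Bob): course_id=3 -> matches Calculus
  - enrollment 3 (Yara): course_id=NULL, no match -> kept with NULL
  - enrollment 4 (Pete): course_id=4 -> matches History
All 4 rows appear; 1 has NULL course.

SQL:
SELECT a.student, b.title AS course
FROM enrollments a
LEFT JOIN courses b ON a.course_id = b.id

Result:
student | course  
--------+---------
Sam     | Calculus
Bob     | Calculus
Yara    | NULL    
Pete    | History 


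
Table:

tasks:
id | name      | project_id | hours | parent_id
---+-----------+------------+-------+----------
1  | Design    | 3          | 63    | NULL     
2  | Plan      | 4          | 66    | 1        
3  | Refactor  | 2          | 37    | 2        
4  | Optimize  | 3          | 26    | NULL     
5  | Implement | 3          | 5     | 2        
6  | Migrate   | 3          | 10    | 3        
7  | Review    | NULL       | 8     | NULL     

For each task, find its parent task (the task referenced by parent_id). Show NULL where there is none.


This is a self-join: tasks is joined to a second copy of itself, matching each row's parent_id to another row's id. Use LEFT JOIN so rows with parent_id=NULL are kept.
  - task 1 (Design): parent_id=NULL -> NULL
  - task 2 (Plan): parent_id=1 -> Design
  - task 3 (Refactor): parent_id=2 -> Plan
  - task 4 (Optimize): parent_id=NULL -> NULL
  - task 5 (Implement): parent_id=2 -> Plan
  - task 6 (Migrate): parent_id=3 -> Refactor
  - task 7 (Review): parent_id=NULL -> NULL

SQL:
SELECT a.name AS item, b.name AS parent
FROM tasks a
LEFT JOIN tasks b ON a.parent_id = b.id

Result:
item      | parent  
----------+---------
Design    | NULL    
Plan      | Design  
Refactor  | Plan    
Optimize  | NULL    
Implement | Plan    
Migrate   | Refactor
Review    | NULL    


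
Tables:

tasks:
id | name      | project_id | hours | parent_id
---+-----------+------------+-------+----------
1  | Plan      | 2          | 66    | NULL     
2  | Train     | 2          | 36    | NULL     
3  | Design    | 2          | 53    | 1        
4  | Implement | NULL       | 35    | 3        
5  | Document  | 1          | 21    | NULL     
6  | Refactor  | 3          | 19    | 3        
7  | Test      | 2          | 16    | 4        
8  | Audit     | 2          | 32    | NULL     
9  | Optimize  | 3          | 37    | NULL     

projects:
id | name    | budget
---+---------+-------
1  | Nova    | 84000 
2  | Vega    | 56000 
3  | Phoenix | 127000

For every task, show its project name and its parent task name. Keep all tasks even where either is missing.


Two LEFT JOINs from the same base table tasks: one to projects via project_id, one to tasks itself via parent_id. Both are LEFT so every task is preserved.
Match against projects:
  - task 1 (Plan): project_id=2 -> matches Vega
  - task 2 (Train): project_id=2 -> matches Vega
  - task 3 (Design): project_id=2 -> matches Vega
  - task 4 (Implement): project_id=NULL, no match -> kept with NULL
  - task 5 (Document): project_id=1 -> matches Nova
  - task 6 (Refactor): project_id=3 -> matches Phoenix
  - task 7 (Test): project_id=2 -> matches Vega
  - task 8 (Audit): project_id=2 -> matches Vega
  - task 9 (Optimize): project_id=3 -> matches Phoenix
Match against tasks (self):
  - task 1 (Plan): parent_id=NULL -> NULL
  - task 2 (Train): parent_id=NULL -> NULL
  - task 3 (Design): parent_id=1 -> Plan
  - task 4 (Implement): parent_id=3 -> Design
  - task 5 (Document): parent_id=NULL -> NULL
  - task 6 (Refactor): parent_id=3 -> Design
  - task 7 (Test): parent_id=4 -> Implement
  - task 8 (Audit): parent_id=NULL -> NULL
  - task 9 (Optimize): parent_id=NULL -> NULL

SQL:
SELECT a.name, b.name AS project, c.name AS parent
FROM tasks a
LEFT JOIN projects b ON a.project_id = b.id
LEFT JOIN tasks c ON a.parent_id = c.id

Result:
name      | project | parent   
----------+---------+----------
Plan      | Vega    | NULL     
Train     | Vega    | NULL     
Design    | Vega    | Plan     
Implement | NULL    | Design   
Document  | Nova    | NULL     
Refactor  | Phoenix | Design   
Test      | Vega    | Implement
Audit     | Vega    | NULL     
Optimize  | Phoenix | NULL     


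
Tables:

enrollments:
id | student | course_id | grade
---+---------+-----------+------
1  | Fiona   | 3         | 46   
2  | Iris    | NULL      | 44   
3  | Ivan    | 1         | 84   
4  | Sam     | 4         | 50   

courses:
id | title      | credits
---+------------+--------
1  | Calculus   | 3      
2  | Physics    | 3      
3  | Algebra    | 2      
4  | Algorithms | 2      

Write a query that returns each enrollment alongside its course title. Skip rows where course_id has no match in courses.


INNER JOIN keeps only enrollments rows whose course_id matches an id in courses. Walk through each enrollment:
  - enrollment 1 (Fiona): course_id=3 -> matches Algebra
  - enrollment 2 (Iris): course_id=NULL, no match -> dropped
  - enrollment 3 (Ivan): course_id=1 -> matches Calculus
  - enrollment 4 (Sam): course_id=4 -> matches Algorithms
So 1 of 4 rows is dropped.

SQL:
SELECT a.student, b.title AS course
FROM enrollments a
INNER JOIN courses b ON a.course_id = b.id

Result:
student | course    
--------+-----------
Fiona   | Algebra   
Ivan    | Calculus  
Sam     | Algorithms


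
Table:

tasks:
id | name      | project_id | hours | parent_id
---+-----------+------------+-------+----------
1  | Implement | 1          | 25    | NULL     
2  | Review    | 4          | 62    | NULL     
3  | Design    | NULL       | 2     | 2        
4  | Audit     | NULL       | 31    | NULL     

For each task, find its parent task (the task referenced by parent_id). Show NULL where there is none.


This is a self-join: tasks is joined to a second copy of itself, matching each row's parent_id to another row's id. Use LEFT JOIN so rows with parent_id=NULL are kept.
  - task 1 (Implement): parent_id=NULL -> NULL
  - task 2 (Review): parent_id=NULL -> NULL
  - task 3 (Design): parent_id=2 -> Review
  - task 4 (Audit): parent_id=NULL -> NULL

SQL:
SELECT a.name AS item, b.name AS parent
FROM tasks a
LEFT JOIN tasks b ON a.parent_id = b.id

Result:
item      | parent
----------+-------
Implement | NULL  
Review    | NULL  
Design    | Review
Audit     | NULL  


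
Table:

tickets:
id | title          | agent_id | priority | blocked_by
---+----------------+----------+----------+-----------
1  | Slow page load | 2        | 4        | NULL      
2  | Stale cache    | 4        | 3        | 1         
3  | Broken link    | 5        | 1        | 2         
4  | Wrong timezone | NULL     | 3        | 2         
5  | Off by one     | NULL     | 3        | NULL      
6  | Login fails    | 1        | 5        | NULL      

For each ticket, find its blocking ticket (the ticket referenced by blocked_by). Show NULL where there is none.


This is a self-join: tickets is joined to a second copy of itself, matching each row's blocked_by to another row's id. Use LEFT JOIN so rows with blocked_by=NULL are kept.
  - ticket 1 (Slow page load): blocked_by=NULL -> NULL
  - ticket 2 (Stale cache): blocked_by=1 -> Slow page load
  - ticket 3 (Broken link): blocked_by=2 -> Stale cache
  - ticket 4 (Wrong timezone): blocked_by=2 -> Stale cache
  - ticket 5 (Off by one): blocked_by=NULL -> NULL
  - ticket 6 (Login fails): blocked_by=NULL -> NULL

SQL:
SELECT a.title AS item, b.title AS blocked_by
FROM tickets a
LEFT JOIN tickets b ON a.blocked_by = b.id

Result:
item           | blocked_by    
---------------+---------------
Slow page load | NULL          
Stale cache    | Slow page load
Broken link    | Stale cache   
Wrong timezone | Stale cache   
Off by one     | NULL          
Login fails    | NULL          


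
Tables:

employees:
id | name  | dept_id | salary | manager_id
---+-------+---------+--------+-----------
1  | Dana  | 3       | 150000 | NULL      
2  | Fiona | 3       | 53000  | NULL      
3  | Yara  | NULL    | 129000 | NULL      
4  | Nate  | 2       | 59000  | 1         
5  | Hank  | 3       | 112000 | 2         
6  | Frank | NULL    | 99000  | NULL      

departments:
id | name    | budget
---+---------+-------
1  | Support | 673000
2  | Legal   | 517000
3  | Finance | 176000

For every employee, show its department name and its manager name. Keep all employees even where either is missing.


Two LEFT JOINs from the same base table employees: one to departments via dept_id, one to employees itself via manager_id. Both are LEFT so every employee is preserved.
Match against departments:
  - employee 1 (Dana): dept_id=3 -> matches Finance
  - employee 2 (Fiona): dept_id=3 -> matches Finance
  - employee 3 (Yara): dept_id=NULL, no match -> kept with NULL
  - employee 4 (Nate): dept_id=2 -> matches Legal
  - employee 5 (Hank): dept_id=3 -> matches Finance
  - employee 6 (Frank): dept_id=NULL, no match -> kept with NULL
Match against employees (self):
  - employee 1 (Dana): manager_id=NULL -> NULL
  - employee 2 (Fiona): manager_id=NULL -> NULL
  - employee 3 (Yara): manager_id=NULL -> NULL
  - employee 4 (Nate): manager_id=1 -> Dana
  - employee 5 (Hank): manager_id=2 -> Fiona
  - employee 6 (Frank): manager_id=NULL -> NULL

SQL:
SELECT a.name, b.name AS department, c.name AS manager
FROM employees a
LEFT JOIN departments b ON a.dept_id = b.id
LEFT JOIN employees c ON a.manager_id = c.id

Result:
name  | department | manager
------+------------+--------
Dana  | Finance    | NULL   
Fiona | Finance    | NULL   
Yara  | NULL       | NULL   
Nate  | Legal      | Dana   
Hank  | Finance    | Fiona  
Frank | NULL       | NULL   


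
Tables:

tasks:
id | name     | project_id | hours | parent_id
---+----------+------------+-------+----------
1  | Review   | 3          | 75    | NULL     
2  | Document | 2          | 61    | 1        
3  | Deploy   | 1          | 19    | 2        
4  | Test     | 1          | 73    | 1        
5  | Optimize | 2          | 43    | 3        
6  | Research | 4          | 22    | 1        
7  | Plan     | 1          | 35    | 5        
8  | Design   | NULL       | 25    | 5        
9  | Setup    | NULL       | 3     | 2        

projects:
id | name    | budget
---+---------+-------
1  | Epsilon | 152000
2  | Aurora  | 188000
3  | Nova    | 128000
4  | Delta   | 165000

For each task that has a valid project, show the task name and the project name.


INNER JOIN keeps only tasks rows whose project_id matches an id in projects. Walk through each task:
  - task 1 (Review): project_id=3 -> matches Nova
  - task 2 (Document): project_id=2 -> matches Aurora
  - task 3 (Deploy): project_id=1 -> matches Epsilon
  - task 4 (Test): project_id=1 -> matches Epsilon
  - task 5 (Optimize): project_id=2 -> matches Aurora
  - task 6 (Research): project_id=4 -> matches Delta
  - task 7 (Plan): project_id=1 -> matches Epsilon
  - task 8 (Design): project_id=NULL, no match -> dropped
  - task 9 (Setup): project_id=NULL, no match -> dropped
So 2 of 9 rows are dropped.

SQL:
SELECT a.name, b.name AS project
FROM tasks a
INNER JOIN projects b ON a.project_id = b.id

Result:
name     | project
---------+--------
Review   | Nova   
Document | Aurora 
Deploy   | Epsilon
Test     | Epsilon
Optimize | Aurora 
Research | Delta  
Plan     | Epsilon


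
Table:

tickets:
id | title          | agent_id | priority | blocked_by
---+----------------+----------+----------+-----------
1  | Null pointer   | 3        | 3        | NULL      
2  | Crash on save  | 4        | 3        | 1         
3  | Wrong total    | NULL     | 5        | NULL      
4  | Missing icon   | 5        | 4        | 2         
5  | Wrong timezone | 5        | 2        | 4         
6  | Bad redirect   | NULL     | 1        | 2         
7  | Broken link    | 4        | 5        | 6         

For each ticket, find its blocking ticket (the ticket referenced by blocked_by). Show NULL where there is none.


This is a self-join: tickets is joined to a second copy of itself, matching each row's blocked_by to another row's id. Use LEFT JOIN so rows with blocked_by=NULL are kept.
  - ticket 1 (Null pointer): blocked_by=NULL -> NULL
  - ticket 2 (Crash on save): blocked_by=1 -> Null pointer
  - ticket 3 (Wrong total): blocked_by=NULL -> NULL
  - ticket 4 (Missing icon): blocked_by=2 -> Crash on save
  - ticket 5 (Wrong timezone): blocked_by=4 -> Missing icon
  - ticket 6 (Bad redirect): blocked_by=2 -> Crash on save
  - ticket 7 (Broken link): blocked_by=6 -> Bad redirect

SQL:
SELECT a.title AS item, b.title AS blocked_by
FROM tickets a
LEFT JOIN tickets b ON a.blocked_by = b.id

Result:
item           | blocked_by   
---------------+--------------
Null pointer   | NULL         
Crash on save  | Null pointer 
Wrong total    | NULL         
Missing icon   | Crash on save
Wrong timezone | Missing icon 
Bad redirect   | Crash on save
Broken link    | Bad redirect 


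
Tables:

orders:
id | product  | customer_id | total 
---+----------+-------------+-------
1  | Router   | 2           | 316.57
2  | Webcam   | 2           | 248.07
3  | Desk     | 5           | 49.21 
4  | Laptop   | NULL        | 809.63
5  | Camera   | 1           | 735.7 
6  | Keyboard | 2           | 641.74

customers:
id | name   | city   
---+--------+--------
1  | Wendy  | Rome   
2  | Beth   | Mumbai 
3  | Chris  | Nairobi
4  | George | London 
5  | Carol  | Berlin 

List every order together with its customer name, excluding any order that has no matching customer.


INNER JOIN keeps only orders rows whose customer_id matches an id in customers. Walk through each order:
  - order 1 (Router): customer_id=2 -> matches Beth
  - order 2 (Webcam): customer_id=2 -> matches Beth
  - order 3 (Desk): customer_id=5 -> matches Carol
  - order 4 (Laptop): customer_id=NULL, no match -> dropped
  - order 5 (Camera): customer_id=1 -> matches Wendy
  - order 6 (Keyboard): customer_id=2 -> matches Beth
So 1 of 6 rows is dropped.

SQL:
SELECT a.product, b.name AS customer
FROM orders a
INNER JOIN customers b ON a.customer_id = b.id

Result:
product  | customer
---------+---------
Router   | Beth    
Webcam   | Beth    
Desk     | Carol   
Camera   | Wendy   
Keyboard | Beth    


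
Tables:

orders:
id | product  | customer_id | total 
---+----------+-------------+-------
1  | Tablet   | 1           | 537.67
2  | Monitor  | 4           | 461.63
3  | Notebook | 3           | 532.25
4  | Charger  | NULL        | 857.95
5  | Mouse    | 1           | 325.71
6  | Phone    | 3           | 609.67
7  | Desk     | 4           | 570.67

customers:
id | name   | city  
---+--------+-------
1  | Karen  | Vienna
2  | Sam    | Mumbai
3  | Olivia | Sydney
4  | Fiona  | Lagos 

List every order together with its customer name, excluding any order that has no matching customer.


INNER JOIN keeps only orders rows whose customer_id matches an id in customers. Walk through each order:
  - order 1 (Tablet): customer_id=1 -> matches Karen
  - order 2 (Monitor): customer_id=4 -> matches Fiona
  - order 3 (Notebook): customer_id=3 -> matches Olivia
  - order 4 (Charger): customer_id=NULL, no match -> dropped
  - order 5 (Mouse): customer_id=1 -> matches Karen
  - order 6 (Phone): customer_id=3 -> matches Olivia
  - order 7 (Desk): customer_id=4 -> matches Fiona
So 1 of 7 rows is dropped.

SQL:
SELECT a.product, b.name AS customer
FROM orders a
INNER JOIN customers b ON a.customer_id = b.id

Result:
product  | customer
---------+---------
Tablet   | Karen   
Monitor  | Fiona   
Notebook | Olivia  
Mouse    | Karen   
Phone    | Olivia  
Desk     | Fiona   


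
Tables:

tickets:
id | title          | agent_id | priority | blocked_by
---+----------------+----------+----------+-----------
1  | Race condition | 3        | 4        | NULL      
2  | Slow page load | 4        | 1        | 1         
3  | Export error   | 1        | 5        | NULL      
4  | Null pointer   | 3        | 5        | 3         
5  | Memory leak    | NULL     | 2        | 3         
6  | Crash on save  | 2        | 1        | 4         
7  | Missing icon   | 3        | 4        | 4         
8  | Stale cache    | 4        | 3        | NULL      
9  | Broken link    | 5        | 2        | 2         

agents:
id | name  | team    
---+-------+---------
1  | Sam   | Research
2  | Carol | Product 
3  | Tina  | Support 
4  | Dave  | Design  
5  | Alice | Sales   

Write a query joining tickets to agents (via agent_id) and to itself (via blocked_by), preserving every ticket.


Two LEFT JOINs from the same base table tickets: one to agents via agent_id, one to tickets itself via blocked_by. Both are LEFT so every ticket is preserved.
Match against agents:
  - ticket 1 (Race condition): agent_id=3 -> matches Tina
  - ticket 2 (Slow page load): agent_id=4 -> matches Dave
  - ticket 3 (Export error): agent_id=1 -> matches Sam
  - ticket 4 (Null pointer): agent_id=3 -> matches Tina
  - ticket 5 (Memory leak): agent_id=NULL, no match -> kept with NULL
  - ticket 6 (Crash on save): agent_id=2 -> matches Carol
  - ticket 7 (Missing icon): agent_id=3 -> matches Tina
  - ticket 8 (Stale cache): agent_id=4 -> matches Dave
  - ticket 9 (Broken link): agent_id=5 -> matches Alice
Match against tickets (self):
  - ticket 1 (Race condition): blocked_by=NULL -> NULL
  - ticket 2 (Slow page load): blocked_by=1 -> Race condition
  - ticket 3 (Export error): blocked_by=NULL -> NULL
  - ticket 4 (Null pointer): blocked_by=3 -> Export error
  - ticket 5 (Memory leak): blocked_by=3 -> Export error
  - ticket 6 (Crash on save): blocked_by=4 -> Null pointer
  - ticket 7 (Missing icon): blocked_by=4 -> Null pointer
  - ticket 8 (Stale cache): blocked_by=NULL -> NULL
  - ticket 9 (Broken link): blocked_by=2 -> Slow page load

SQL:
SELECT a.title, b.name AS agent, c.title AS blocked_by
FROM tickets a
LEFT JOIN agents b ON a.agent_id = b.id
LEFT JOIN tickets c ON a.blocked_by = c.id

Result:
title          | agent | blocked_by    
---------------+-------+---------------
Race condition | Tina  | NULL          
Slow page load | Dave  | Race condition
Export error   | Sam   | NULL          
Null pointer   | Tina  | Export error  
Memory leak    | NULL  | Export error  
Crash on save  | Carol | Null pointer  
Missing icon   | Tina  | Null pointer  
Stale cache    | Dave  | NULL          
Broken link    | Alice | Slow page load


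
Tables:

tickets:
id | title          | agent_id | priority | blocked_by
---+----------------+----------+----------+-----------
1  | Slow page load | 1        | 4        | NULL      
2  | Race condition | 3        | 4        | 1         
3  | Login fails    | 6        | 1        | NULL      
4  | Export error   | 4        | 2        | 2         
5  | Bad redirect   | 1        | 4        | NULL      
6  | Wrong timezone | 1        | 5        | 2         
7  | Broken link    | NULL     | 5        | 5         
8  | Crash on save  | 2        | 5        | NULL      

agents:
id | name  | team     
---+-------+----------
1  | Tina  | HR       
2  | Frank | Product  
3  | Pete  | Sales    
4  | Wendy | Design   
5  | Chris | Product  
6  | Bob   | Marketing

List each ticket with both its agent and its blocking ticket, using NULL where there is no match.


Two LEFT JOINs from the same base table tickets: one to agents via agent_id, one to tickets itself via blocked_by. Both are LEFT so every ticket is preserved.
Match against agents:
  - ticket 1 (Slow page load): agent_id=1 -> matches Tina
  - ticket 2 (Race condition): agent_id=3 -> matches Pete
  - ticket 3 (Login fails): agent_id=6 -> matches Bob
  - ticket 4 (Export error): agent_id=4 -> matches Wendy
  - ticket 5 (Bad redirect): agent_id=1 -> matches Tina
  - ticket 6 (Wrong timezone): agent_id=1 -> matches Tina
  - ticket 7 (Broken link): agent_id=NULL, no match -> kept with NULL
  - ticket 8 (Crash on save): agent_id=2 -> matches Frank
Match against tickets (self):
  - ticket 1 (Slow page load): blocked_by=NULL -> NULL
  - ticket 2 (Race condition): blocked_by=1 -> Slow page load
  - ticket 3 (Login fails): blocked_by=NULL -> NULL
  - ticket 4 (Export error): blocked_by=2 -> Race condition
  - ticket 5 (Bad redirect): blocked_by=NULL -> NULL
  - ticket 6 (Wrong timezone): blocked_by=2 -> Race condition
  - ticket 7 (Broken link): blocked_by=5 -> Bad redirect
  - ticket 8 (Crash on save): blocked_by=NULL -> NULL

SQL:
SELECT a.title, b.name AS agent, c.title AS blocked_by
FROM tickets a
LEFT JOIN agents b ON a.agent_id = b.id
LEFT JOIN tickets c ON a.blocked_by = c.id

Result:
title          | agent | blocked_by    
---------------+-------+---------------
Slow page load | Tina  | NULL          
Race condition | Pete  | Slow page load
Login fails    | Bob   | NULL          
Export error   | Wendy | Race condition
Bad redirect   | Tina  | NULL          
Wrong timezone | Tina  | Race condition
Broken link    | NULL  | Bad redirect  
Crash on save  | Frank | NULL          


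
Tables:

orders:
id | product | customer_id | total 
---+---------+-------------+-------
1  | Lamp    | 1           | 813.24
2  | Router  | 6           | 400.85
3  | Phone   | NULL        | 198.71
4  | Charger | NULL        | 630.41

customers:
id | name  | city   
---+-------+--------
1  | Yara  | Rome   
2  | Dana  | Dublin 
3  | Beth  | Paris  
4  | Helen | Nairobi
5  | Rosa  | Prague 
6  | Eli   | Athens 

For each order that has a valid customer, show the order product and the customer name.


INNER JOIN keeps only orders rows whose customer_id matches an id in customers. Walk through each order:
  - order 1 (Lamp): customer_id=1 -> matches Yara
  - order 2 (Router): customer_id=6 -> matches Eli
  - order 3 (Phone): customer_id=NULL, no match -> dropped
  - order 4 (Charger): customer_id=NULL, no match -> dropped
So 2 of 4 rows are dropped.

SQL:
SELECT a.product, b.name AS customer
FROM orders a
INNER JOIN customers b ON a.customer_id = b.id

Result:
product | customer
--------+---------
Lamp    | Yara    
Router  | Eli     


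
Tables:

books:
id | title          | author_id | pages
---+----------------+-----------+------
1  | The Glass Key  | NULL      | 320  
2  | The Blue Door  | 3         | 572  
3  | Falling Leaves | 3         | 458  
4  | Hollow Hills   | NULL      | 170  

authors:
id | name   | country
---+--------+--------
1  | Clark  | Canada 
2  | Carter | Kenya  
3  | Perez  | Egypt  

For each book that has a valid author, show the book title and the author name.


INNER JOIN keeps only books rows whose author_id matches an id in authors. Walk through each book:
  - book 1 (The Glass Key): author_id=NULL, no match -> dropped
  - book 2 (The Blue Door): author_id=3 -> matches Perez
  - book 3 (Falling Leaves): author_id=3 -> matches Perez
  - book 4 (Hollow Hills): author_id=NULL, no match -> dropped
So 2 of 4 rows are dropped.

SQL:
SELECT a.title, b.name AS author
FROM books a
INNER JOIN authors b ON a.author_id = b.id

Result:
title          | author
---------------+-------
The Blue Door  | Perez 
Falling Leaves | Perez 


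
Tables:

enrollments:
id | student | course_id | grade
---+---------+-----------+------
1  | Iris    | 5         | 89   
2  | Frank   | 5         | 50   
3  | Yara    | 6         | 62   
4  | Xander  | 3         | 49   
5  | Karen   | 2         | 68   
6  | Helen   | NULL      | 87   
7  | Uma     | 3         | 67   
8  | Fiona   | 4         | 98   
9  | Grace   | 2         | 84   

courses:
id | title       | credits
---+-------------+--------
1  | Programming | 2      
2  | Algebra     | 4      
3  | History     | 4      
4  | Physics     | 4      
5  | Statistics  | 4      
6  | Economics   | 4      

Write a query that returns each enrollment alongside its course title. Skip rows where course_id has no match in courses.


INNER JOIN keeps only enrollments rows whose course_id matches an id in courses. Walk through each enrollment:
  - enrollment 1 (Iris): course_id=5 -> matches Statistics
  - enrollment 2 (Frank): course_id=5 -> matches Statistics
  - enrollment 3 (Yara): course_id=6 -> matches Economics
  - enrollment 4 (Xander): course_id=3 -> matches History
  - enrollment 5 (Karen): course_id=2 -> matches Algebra
  - enrollment 6 (Helen): course_id=NULL, no match -> dropped
  - enrollment 7 (Uma): course_id=3 -> matches History
  - enrollment 8 (Fiona): course_id=4 -> matches Physics
  - enrollment 9 (Grace): course_id=2 -> matches Algebra
So 1 of 9 rows is dropped.

SQL:
SELECT a.student, b.title AS course
FROM enrollments a
INNER JOIN courses b ON a.course_id = b.id

Result:
student | course    
--------+-----------
Iris    | Statistics
Frank   | Statistics
Yara    | Economics 
Xander  | History   
Karen   | Algebra   
Uma     | History   
Fiona   | Physics   
Grace   | Algebra   
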